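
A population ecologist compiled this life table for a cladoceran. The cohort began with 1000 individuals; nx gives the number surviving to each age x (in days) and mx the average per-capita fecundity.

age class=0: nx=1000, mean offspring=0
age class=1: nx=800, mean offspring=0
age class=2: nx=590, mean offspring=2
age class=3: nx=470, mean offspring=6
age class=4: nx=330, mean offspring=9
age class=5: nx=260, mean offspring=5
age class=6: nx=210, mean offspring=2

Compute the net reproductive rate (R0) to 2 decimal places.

lx = nx/n0 = nx/1000: 1, 0.8, 0.59, 0.47, 0.33, 0.26, 0.21
lx·mx by age: 0, 0, 1.18, 2.82, 2.97, 1.3, 0.42
R0 = Σ lx·mx = 8.69 → 8.69

8.69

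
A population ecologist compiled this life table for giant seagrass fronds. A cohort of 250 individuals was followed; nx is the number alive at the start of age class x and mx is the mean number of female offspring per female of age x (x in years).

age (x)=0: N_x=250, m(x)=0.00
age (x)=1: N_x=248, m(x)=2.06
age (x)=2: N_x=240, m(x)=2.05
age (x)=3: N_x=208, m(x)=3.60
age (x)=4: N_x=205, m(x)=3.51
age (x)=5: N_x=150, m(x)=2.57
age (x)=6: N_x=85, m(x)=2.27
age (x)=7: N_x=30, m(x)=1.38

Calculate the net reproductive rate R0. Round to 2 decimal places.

12.36

lx = nx/n0 = nx/250: 1, 0.992, 0.96, 0.832, 0.82, 0.6, 0.34, 0.12
lx·mx by age: 0, 2.04352, 1.968, 2.9952, 2.8782, 1.542, 0.7718, 0.1656
R0 = Σ lx·mx = 12.36432 → 12.36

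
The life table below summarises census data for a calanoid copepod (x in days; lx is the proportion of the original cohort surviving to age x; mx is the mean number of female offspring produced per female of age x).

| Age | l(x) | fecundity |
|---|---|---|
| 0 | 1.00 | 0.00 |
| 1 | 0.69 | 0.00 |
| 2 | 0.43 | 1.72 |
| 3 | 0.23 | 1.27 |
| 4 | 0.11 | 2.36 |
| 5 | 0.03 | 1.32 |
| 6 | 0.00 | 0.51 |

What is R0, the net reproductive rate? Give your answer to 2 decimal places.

lx·mx by age: 0, 0, 0.7396, 0.2921, 0.2596, 0.0396, 0
R0 = Σ lx·mx = 1.3309 → 1.33

1.33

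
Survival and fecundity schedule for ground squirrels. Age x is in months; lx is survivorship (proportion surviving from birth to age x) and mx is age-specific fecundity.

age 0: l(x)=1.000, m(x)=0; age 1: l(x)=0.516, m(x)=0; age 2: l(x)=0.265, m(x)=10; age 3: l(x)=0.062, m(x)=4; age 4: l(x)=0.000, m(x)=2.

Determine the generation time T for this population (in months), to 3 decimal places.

lx·mx: 0, 0, 2.65, 0.248, 0 → R0 = 2.898
x·lx·mx: 0, 0, 5.3, 0.744, 0 → Σ = 6.044
T = 6.044 / 2.898 = 2.085576… → 2.086

2.086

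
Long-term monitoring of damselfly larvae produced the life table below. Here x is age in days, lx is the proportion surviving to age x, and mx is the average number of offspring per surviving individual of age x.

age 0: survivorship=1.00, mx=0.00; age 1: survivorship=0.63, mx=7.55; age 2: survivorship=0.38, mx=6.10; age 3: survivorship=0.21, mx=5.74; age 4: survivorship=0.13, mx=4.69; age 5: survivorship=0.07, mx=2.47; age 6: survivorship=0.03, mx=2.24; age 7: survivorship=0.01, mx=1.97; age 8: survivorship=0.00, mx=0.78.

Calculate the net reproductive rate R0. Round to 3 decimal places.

lx·mx by age: 0, 4.7565, 2.318, 1.2054, 0.6097, 0.1729, 0.0672, 0.0197, 0
R0 = Σ lx·mx = 9.1494 → 9.149

9.149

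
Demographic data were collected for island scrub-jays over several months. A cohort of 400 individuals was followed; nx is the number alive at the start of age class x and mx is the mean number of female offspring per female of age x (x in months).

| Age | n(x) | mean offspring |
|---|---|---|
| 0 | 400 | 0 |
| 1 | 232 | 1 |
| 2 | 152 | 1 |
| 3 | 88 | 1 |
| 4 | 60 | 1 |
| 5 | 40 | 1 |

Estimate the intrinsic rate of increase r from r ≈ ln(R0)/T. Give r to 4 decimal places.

0.1650

lx = nx/n0 = nx/400: 1, 0.58, 0.38, 0.22, 0.15, 0.1
R0 = Σ lx·mx = 0 + 0.58 + 0.38 + 0.22 + 0.15 + 0.1 = 1.43
Σ x·lx·mx = 3.1; T = 3.1/1.43 = 2.16783…
r ≈ ln(R0)/T = ln(1.43)/2.16783… = 0.164992… → 0.1650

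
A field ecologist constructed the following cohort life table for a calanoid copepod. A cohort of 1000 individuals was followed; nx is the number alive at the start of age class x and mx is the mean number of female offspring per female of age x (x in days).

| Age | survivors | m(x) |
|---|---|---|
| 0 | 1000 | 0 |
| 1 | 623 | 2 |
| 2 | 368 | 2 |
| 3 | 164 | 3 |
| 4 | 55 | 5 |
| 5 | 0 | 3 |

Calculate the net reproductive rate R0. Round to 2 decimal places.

lx = nx/n0 = nx/1000: 1, 0.623, 0.368, 0.164, 0.055, 0
lx·mx by age: 0, 1.246, 0.736, 0.492, 0.275, 0
R0 = Σ lx·mx = 2.749 → 2.75

2.75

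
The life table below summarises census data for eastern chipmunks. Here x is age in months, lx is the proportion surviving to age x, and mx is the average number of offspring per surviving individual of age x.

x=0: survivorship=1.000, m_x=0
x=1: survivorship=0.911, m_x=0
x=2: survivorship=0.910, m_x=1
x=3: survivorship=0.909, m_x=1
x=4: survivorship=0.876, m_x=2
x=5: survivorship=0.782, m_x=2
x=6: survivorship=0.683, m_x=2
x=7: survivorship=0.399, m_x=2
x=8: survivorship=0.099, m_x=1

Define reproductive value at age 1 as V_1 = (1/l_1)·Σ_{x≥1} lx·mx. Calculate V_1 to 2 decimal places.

8.12

lx·mx for x ≥ 1: 0, 0.91, 0.909, 1.752, 1.564, 1.366, 0.798, 0.099 → sum = 7.398
V_1 = 7.398 / l_1 = 7.398 / 0.911 = 8.120746… → 8.12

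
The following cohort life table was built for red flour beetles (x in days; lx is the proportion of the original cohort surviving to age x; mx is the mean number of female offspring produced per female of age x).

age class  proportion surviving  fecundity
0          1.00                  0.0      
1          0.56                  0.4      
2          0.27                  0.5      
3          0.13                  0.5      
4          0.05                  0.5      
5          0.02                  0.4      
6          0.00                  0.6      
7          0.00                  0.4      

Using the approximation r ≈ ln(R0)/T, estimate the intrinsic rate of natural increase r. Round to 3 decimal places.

-0.432

R0 = Σ lx·mx = 0 + 0.224 + 0.135 + 0.065 + 0.025 + 0.008 + 0 + 0 = 0.457
Σ x·lx·mx = 0.829; T = 0.829/0.457 = 1.814…
r ≈ ln(R0)/T = ln(0.457)/1.814… = -0.43168… → -0.432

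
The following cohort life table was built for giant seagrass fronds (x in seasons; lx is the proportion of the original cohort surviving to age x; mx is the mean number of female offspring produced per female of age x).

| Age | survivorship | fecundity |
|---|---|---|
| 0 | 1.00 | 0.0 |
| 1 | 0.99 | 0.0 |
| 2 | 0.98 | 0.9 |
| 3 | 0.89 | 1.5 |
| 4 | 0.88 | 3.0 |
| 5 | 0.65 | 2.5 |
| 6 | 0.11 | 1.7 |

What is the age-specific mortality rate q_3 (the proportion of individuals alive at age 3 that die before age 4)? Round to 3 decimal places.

0.011

q_3 = (l_3 − l_4) / l_3 = (0.89 − 0.88) / 0.89
     = 0.01 / 0.89 = 0.011236… → 0.011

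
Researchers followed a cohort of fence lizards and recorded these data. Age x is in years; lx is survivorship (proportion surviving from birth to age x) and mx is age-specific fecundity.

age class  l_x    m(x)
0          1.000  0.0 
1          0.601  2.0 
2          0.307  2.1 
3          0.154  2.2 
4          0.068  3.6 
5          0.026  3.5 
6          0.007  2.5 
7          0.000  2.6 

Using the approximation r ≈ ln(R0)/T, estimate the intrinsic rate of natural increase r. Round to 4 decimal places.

R0 = Σ lx·mx = 0 + 1.202 + 0.6447 + 0.3388 + 0.2448 + 0.091 + 0.0175 + 0 = 2.5388
Σ x·lx·mx = 5.047; T = 5.047/2.5388 = 1.98795…
r ≈ ln(R0)/T = ln(2.5388)/1.98795… = 0.46867… → 0.4687

0.4687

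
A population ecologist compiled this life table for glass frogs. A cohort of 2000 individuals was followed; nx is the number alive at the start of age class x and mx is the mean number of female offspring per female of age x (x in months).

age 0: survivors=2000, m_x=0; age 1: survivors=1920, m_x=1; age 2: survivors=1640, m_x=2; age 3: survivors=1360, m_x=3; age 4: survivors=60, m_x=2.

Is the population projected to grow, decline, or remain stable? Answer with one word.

lx = nx/n0 = nx/2000: 1, 0.96, 0.82, 0.68, 0.03
R0 = Σ lx·mx = 0 + 0.96 + 1.64 + 2.04 + 0.06 = 4.7
R0 > 1, so the population is growing.

growing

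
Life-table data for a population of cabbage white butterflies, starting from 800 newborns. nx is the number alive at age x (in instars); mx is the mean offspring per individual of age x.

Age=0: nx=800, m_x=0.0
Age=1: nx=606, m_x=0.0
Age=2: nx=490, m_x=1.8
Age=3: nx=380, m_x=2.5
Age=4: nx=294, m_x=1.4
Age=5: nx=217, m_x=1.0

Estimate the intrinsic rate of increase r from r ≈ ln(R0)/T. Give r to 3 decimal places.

lx = nx/n0 = nx/800: 1, 0.7575, 0.6125, 0.475, 0.3675, 0.27125
R0 = Σ lx·mx = 0 + 0 + 1.1025 + 1.1875 + 0.5145 + 0.27125… = 3.07575
Σ x·lx·mx = 9.18175; T = 9.18175/3.07575 = 2.98521…
r ≈ ln(R0)/T = ln(3.07575)/2.98521… = 0.37637… → 0.376

0.376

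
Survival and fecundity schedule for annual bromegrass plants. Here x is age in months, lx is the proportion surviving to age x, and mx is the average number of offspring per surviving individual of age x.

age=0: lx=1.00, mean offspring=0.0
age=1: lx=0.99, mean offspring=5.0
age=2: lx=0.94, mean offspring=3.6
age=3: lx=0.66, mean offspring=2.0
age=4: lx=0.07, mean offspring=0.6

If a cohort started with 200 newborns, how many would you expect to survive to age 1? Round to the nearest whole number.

198

Expected survivors = N0 · l_1 = 200 × 0.99 = 198 → 198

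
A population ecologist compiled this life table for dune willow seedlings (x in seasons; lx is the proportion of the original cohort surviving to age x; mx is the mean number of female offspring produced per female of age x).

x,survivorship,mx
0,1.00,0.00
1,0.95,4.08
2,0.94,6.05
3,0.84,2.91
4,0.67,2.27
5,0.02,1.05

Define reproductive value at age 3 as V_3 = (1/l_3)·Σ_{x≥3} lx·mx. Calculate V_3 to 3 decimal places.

4.746

lx·mx for x ≥ 3: 2.4444, 1.5209, 0.021 → sum = 3.9863
V_3 = 3.9863 / l_3 = 3.9863 / 0.84 = 4.745595… → 4.746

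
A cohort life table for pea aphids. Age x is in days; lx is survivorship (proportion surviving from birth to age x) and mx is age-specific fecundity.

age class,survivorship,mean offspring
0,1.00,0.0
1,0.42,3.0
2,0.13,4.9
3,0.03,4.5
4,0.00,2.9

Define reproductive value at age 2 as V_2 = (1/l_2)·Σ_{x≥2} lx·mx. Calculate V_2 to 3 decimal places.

lx·mx for x ≥ 2: 0.637, 0.135, 0 → sum = 0.772
V_2 = 0.772 / l_2 = 0.772 / 0.13 = 5.938462… → 5.938

5.938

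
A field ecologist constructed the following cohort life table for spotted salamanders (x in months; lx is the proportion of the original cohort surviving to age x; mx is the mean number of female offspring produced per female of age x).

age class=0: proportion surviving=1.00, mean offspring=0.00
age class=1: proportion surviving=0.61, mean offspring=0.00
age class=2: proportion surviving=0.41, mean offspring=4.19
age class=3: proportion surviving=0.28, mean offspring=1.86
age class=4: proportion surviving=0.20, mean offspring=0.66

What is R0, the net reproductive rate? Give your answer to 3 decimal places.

2.371

lx·mx by age: 0, 0, 1.7179, 0.5208, 0.132
R0 = Σ lx·mx = 2.3707 → 2.371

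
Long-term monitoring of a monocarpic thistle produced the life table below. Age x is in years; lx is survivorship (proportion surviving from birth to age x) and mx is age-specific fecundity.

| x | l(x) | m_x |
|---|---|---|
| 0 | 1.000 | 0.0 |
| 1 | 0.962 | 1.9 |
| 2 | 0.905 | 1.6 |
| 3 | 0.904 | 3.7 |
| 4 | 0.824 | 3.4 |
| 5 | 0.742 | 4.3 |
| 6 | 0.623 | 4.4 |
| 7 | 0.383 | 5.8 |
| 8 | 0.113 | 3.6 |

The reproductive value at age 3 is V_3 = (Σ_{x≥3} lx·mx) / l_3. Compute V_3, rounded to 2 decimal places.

16.27

lx·mx for x ≥ 3: 3.3448, 2.8016, 3.1906, 2.7412, 2.2214, 0.4068 → sum = 14.7064
V_3 = 14.7064 / l_3 = 14.7064 / 0.904 = 16.268142… → 16.27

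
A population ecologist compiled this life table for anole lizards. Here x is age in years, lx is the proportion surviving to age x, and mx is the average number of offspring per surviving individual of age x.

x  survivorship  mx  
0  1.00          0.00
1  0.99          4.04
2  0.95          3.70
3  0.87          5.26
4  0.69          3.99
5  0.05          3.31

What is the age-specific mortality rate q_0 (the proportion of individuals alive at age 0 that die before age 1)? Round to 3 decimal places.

0.010

q_0 = (l_0 − l_1) / l_0 = (1 − 0.99) / 1
     = 0.01 / 1 = 0.01 → 0.010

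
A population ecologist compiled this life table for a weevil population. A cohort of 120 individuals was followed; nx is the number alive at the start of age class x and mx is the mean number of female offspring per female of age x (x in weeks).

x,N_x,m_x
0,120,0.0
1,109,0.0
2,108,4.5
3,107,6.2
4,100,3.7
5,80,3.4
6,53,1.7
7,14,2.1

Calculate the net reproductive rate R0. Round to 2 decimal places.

lx = nx/n0 = nx/120: 1, 0.90833…, 0.9, 0.89167…, 0.83333…, 0.66667…, 0.44167…, 0.11667…
lx·mx by age: 0, 0, 4.05, 5.528333…, 3.083333…, 2.266667…, 0.750833…, 0.245…
R0 = Σ lx·mx = 15.924167… → 15.92

15.92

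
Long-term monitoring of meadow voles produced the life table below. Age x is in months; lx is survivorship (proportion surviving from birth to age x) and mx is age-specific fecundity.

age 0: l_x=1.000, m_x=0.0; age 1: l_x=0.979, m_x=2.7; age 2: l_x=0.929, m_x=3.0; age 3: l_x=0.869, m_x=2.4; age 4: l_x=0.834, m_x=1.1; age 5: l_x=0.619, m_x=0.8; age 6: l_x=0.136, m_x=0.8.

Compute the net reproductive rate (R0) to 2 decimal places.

lx·mx by age: 0, 2.6433, 2.787, 2.0856, 0.9174, 0.4952, 0.1088
R0 = Σ lx·mx = 9.0373 → 9.04

9.04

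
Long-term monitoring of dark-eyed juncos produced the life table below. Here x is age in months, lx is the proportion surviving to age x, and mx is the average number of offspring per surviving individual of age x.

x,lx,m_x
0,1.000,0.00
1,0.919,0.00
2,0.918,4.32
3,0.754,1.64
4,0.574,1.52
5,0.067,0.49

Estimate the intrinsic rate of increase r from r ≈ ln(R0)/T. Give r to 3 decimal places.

0.723

R0 = Σ lx·mx = 0 + 0 + 3.96576 + 1.23656 + 0.87248 + 0.03283 = 6.10763
Σ x·lx·mx = 15.29527; T = 15.29527/6.10763 = 2.50429…
r ≈ ln(R0)/T = ln(6.10763)/2.50429… = 0.72258… → 0.723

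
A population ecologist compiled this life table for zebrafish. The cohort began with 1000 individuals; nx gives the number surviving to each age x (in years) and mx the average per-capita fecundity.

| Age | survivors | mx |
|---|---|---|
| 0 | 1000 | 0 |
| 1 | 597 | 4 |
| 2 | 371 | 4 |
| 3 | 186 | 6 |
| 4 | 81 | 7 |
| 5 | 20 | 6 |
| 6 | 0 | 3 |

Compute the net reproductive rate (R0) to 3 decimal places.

lx = nx/n0 = nx/1000: 1, 0.597, 0.371, 0.186, 0.081, 0.02, 0
lx·mx by age: 0, 2.388, 1.484, 1.116, 0.567, 0.12, 0
R0 = Σ lx·mx = 5.675 → 5.675

5.675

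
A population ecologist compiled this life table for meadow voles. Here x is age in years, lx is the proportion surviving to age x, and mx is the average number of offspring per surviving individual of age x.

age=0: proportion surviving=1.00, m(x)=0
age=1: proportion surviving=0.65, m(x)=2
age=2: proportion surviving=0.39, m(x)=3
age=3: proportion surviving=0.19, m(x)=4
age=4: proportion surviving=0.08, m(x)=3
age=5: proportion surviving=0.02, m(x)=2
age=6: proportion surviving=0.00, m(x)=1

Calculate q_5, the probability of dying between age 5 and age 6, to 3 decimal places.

q_5 = (l_5 − l_6) / l_5 = (0.02 − 0) / 0.02
     = 0.02 / 0.02 = 1 → 1.000

1.000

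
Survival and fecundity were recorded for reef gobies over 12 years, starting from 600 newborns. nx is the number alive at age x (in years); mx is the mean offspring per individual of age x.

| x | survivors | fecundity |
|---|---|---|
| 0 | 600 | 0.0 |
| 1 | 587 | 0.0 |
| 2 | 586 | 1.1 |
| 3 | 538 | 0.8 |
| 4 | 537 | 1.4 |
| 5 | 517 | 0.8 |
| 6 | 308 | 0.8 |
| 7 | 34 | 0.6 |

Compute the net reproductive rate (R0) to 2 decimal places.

4.18

lx = nx/n0 = nx/600: 1, 0.97833…, 0.97667…, 0.89667…, 0.895, 0.86167…, 0.51333…, 0.05667…
lx·mx by age: 0, 0, 1.074333…, 0.717333…, 1.253, 0.689333…, 0.410667…, 0.034…
R0 = Σ lx·mx = 4.178667… → 4.18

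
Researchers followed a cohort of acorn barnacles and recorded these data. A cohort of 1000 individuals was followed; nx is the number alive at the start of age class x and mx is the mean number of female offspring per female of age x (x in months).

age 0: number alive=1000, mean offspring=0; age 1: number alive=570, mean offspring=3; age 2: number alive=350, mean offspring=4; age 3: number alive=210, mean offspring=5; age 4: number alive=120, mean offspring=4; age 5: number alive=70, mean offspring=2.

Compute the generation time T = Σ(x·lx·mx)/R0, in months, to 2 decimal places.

lx = nx/n0 = nx/1000: 1, 0.57, 0.35, 0.21, 0.12, 0.07
lx·mx: 0, 1.71, 1.4, 1.05, 0.48, 0.14 → R0 = 4.78
x·lx·mx: 0, 1.71, 2.8, 3.15, 1.92, 0.7 → Σ = 10.28
T = 10.28 / 4.78 = 2.150628… → 2.15

2.15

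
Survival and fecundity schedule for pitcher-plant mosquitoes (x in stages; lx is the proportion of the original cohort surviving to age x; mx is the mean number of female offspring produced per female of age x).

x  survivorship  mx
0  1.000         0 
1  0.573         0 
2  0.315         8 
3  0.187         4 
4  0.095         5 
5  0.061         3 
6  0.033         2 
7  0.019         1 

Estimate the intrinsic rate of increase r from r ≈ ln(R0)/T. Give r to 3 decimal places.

0.524

R0 = Σ lx·mx = 0 + 0 + 2.52 + 0.748 + 0.475 + 0.183 + 0.066 + 0.019 = 4.011
Σ x·lx·mx = 10.628; T = 10.628/4.011 = 2.64971…
r ≈ ln(R0)/T = ln(4.011)/2.64971… = 0.52422… → 0.524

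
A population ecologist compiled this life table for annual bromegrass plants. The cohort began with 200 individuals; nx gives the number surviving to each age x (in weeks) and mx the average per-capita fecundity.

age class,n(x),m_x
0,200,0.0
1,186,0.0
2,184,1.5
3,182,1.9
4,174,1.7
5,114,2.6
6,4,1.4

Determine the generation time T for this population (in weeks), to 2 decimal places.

lx = nx/n0 = nx/200: 1, 0.93, 0.92, 0.91, 0.87, 0.57, 0.02
lx·mx: 0, 0, 1.38, 1.729, 1.479, 1.482, 0.028 → R0 = 6.098
x·lx·mx: 0, 0, 2.76, 5.187, 5.916, 7.41, 0.168 → Σ = 21.441
T = 21.441 / 6.098 = 3.516071… → 3.52

3.52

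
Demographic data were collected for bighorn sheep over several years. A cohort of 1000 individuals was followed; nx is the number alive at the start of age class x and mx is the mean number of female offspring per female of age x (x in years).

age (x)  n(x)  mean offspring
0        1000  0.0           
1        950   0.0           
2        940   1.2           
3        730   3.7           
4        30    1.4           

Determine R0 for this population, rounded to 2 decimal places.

3.87

lx = nx/n0 = nx/1000: 1, 0.95, 0.94, 0.73, 0.03
lx·mx by age: 0, 0, 1.128, 2.701, 0.042
R0 = Σ lx·mx = 3.871 → 3.87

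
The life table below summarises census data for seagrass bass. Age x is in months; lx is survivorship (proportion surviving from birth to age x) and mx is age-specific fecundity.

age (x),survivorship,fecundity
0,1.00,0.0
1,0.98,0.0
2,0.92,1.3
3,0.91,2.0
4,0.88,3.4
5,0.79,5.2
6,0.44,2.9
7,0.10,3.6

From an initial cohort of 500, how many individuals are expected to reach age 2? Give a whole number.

Expected survivors = N0 · l_2 = 500 × 0.92 = 460 → 460

460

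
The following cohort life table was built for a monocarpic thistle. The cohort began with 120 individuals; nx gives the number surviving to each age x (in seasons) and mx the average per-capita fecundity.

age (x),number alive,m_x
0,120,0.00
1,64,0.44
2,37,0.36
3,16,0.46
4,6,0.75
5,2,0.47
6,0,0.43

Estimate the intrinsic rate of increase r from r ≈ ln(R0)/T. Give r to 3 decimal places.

-0.432

lx = nx/n0 = nx/120: 1, 0.53333…, 0.30833…, 0.13333…, 0.05, 0.01667…, 0
R0 = Σ lx·mx = 0 + 0.23467… + 0.111… + 0.06133… + 0.0375 + 0.00783… + 0 = 0.452333…
Σ x·lx·mx = 0.829833…; T = 0.829833…/0.452333… = 1.83456…
r ≈ ln(R0)/T = ln(0.452333…)/1.83456… = -0.43244… → -0.432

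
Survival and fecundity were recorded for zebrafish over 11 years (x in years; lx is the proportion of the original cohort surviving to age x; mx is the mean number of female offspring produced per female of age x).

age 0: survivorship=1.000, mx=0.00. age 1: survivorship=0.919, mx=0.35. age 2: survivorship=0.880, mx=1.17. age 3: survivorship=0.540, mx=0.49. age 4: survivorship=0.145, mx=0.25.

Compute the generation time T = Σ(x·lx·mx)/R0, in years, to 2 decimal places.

lx·mx: 0, 0.32165, 1.0296, 0.2646, 0.03625 → R0 = 1.6521
x·lx·mx: 0, 0.32165, 2.0592, 0.7938, 0.145 → Σ = 3.31965
T = 3.31965 / 1.6521 = 2.009352… → 2.01

2.01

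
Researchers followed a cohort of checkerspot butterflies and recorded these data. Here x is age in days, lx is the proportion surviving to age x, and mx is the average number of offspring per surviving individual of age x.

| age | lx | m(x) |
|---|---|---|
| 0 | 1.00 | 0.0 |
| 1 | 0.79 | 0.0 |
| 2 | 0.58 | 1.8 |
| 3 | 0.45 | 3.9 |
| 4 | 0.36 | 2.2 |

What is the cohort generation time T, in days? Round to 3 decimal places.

2.930

lx·mx: 0, 0, 1.044, 1.755, 0.792 → R0 = 3.591
x·lx·mx: 0, 0, 2.088, 5.265, 3.168 → Σ = 10.521
T = 10.521 / 3.591 = 2.929825… → 2.930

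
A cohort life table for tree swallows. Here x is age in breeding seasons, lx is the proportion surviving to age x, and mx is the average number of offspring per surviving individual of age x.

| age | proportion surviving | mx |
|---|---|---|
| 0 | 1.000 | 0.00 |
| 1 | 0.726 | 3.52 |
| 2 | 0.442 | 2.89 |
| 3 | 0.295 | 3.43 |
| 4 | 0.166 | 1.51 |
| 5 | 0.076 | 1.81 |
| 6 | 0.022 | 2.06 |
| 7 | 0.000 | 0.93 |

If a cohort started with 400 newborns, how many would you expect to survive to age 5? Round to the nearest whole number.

30

Expected survivors = N0 · l_5 = 400 × 0.076 = 30.4 → 30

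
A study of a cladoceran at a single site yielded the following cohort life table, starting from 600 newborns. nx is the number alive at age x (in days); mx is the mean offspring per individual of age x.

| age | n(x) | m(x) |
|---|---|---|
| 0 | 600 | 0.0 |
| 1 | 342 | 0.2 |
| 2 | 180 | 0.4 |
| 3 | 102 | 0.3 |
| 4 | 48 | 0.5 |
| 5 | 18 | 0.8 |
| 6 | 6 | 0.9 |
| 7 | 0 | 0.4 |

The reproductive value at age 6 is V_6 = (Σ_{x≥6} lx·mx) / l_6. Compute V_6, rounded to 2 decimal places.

lx = nx/n0 = nx/600: 1, 0.57, 0.3, 0.17, 0.08, 0.03, 0.01, 0
lx·mx for x ≥ 6: 0.009, 0 → sum = 0.009
V_6 = 0.009 / l_6 = 0.009 / 0.01 = 0.9 → 0.90

0.90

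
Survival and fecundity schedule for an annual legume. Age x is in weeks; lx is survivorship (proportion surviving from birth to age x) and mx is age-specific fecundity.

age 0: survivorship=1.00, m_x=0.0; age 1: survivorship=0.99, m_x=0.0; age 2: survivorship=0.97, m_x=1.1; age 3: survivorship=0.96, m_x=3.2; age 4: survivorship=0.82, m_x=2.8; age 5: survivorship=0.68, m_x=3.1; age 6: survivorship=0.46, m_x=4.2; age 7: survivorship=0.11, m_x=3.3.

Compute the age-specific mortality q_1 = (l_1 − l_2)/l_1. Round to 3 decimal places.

q_1 = (l_1 − l_2) / l_1 = (0.99 − 0.97) / 0.99
     = 0.02 / 0.99 = 0.020202… → 0.020

0.020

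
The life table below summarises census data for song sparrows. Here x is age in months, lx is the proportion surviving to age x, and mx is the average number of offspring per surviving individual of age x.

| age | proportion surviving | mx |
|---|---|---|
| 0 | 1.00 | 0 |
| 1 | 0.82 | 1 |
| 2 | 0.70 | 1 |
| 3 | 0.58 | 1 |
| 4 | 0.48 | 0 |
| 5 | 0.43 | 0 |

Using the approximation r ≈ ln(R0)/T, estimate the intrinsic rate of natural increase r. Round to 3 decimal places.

R0 = Σ lx·mx = 0 + 0.82 + 0.7 + 0.58 + 0 + 0 = 2.1
Σ x·lx·mx = 3.96; T = 3.96/2.1 = 1.88571…
r ≈ ln(R0)/T = ln(2.1)/1.88571… = 0.39345… → 0.393

0.393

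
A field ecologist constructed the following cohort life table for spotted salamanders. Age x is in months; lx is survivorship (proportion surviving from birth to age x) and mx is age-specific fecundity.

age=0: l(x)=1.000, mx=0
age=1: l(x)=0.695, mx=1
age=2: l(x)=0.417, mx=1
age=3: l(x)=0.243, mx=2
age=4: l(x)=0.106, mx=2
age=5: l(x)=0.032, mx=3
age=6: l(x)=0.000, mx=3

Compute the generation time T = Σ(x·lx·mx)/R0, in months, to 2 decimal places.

lx·mx: 0, 0.695, 0.417, 0.486, 0.212, 0.096, 0 → R0 = 1.906
x·lx·mx: 0, 0.695, 0.834, 1.458, 0.848, 0.48, 0 → Σ = 4.315
T = 4.315 / 1.906 = 2.263903… → 2.26

2.26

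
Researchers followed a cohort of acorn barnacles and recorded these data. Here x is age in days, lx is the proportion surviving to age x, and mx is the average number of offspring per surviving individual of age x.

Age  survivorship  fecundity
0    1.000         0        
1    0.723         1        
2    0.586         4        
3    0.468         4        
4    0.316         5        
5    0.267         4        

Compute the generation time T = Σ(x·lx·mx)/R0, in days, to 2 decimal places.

lx·mx: 0, 0.723, 2.344, 1.872, 1.58, 1.068 → R0 = 7.587
x·lx·mx: 0, 0.723, 4.688, 5.616, 6.32, 5.34 → Σ = 22.687
T = 22.687 / 7.587 = 2.990246… → 2.99

2.99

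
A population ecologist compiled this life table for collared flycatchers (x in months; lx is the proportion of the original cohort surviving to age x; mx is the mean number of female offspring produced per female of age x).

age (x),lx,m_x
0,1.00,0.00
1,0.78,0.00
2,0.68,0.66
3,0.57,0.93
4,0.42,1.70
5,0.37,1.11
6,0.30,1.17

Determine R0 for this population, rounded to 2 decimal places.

lx·mx by age: 0, 0, 0.4488, 0.5301, 0.714, 0.4107, 0.351
R0 = Σ lx·mx = 2.4546 → 2.45

2.45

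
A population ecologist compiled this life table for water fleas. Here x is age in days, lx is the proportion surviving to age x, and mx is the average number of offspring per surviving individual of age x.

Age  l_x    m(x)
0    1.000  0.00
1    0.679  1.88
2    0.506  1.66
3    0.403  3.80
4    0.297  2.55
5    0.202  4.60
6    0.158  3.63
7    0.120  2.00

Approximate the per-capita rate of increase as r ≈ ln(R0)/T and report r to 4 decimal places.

R0 = Σ lx·mx = 0 + 1.27652 + 0.83996 + 1.5314 + 0.75735 + 0.9292 + 0.57354 + 0.24 = 6.14797
Σ x·lx·mx = 20.34728; T = 20.34728/6.14797 = 3.30959…
r ≈ ln(R0)/T = ln(6.14797)/3.30959… = 0.548745… → 0.5487

0.5487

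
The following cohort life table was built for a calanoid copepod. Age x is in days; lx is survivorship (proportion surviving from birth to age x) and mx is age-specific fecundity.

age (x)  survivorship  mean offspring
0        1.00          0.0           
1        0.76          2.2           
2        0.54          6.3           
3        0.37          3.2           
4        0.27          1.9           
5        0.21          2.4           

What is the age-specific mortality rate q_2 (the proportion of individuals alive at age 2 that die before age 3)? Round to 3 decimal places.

q_2 = (l_2 − l_3) / l_2 = (0.54 − 0.37) / 0.54
     = 0.17 / 0.54 = 0.314815… → 0.315

0.315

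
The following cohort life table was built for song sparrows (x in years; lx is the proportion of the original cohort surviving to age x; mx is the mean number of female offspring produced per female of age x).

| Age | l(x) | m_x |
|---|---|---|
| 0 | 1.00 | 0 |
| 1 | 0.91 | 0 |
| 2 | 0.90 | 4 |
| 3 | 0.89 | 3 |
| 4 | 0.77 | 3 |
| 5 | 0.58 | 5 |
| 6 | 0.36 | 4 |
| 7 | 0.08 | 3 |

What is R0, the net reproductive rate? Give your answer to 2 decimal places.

lx·mx by age: 0, 0, 3.6, 2.67, 2.31, 2.9, 1.44, 0.24
R0 = Σ lx·mx = 13.16 → 13.16

13.16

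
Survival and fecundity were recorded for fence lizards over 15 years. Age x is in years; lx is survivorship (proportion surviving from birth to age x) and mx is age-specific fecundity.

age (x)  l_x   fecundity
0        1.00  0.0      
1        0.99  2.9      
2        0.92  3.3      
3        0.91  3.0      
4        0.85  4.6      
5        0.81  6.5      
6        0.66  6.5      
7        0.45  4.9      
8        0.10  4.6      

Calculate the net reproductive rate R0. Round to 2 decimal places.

24.77

lx·mx by age: 0, 2.871, 3.036, 2.73, 3.91, 5.265, 4.29, 2.205, 0.46
R0 = Σ lx·mx = 24.767 → 24.77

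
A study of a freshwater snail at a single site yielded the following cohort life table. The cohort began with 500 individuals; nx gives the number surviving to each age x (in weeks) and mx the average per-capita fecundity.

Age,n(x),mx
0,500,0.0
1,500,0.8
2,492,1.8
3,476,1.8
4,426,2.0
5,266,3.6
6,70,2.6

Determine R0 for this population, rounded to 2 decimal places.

lx = nx/n0 = nx/500: 1, 1, 0.984, 0.952, 0.852, 0.532, 0.14
lx·mx by age: 0, 0.8, 1.7712, 1.7136, 1.704, 1.9152, 0.364
R0 = Σ lx·mx = 8.268 → 8.27

8.27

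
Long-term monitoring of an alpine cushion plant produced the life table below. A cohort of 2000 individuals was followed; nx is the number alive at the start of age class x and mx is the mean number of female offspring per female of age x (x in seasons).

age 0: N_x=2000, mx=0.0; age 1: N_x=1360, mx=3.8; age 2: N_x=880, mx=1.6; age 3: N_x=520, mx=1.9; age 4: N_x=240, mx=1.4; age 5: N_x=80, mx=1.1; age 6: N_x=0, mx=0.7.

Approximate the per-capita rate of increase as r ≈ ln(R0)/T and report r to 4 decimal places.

lx = nx/n0 = nx/2000: 1, 0.68, 0.44, 0.26, 0.12, 0.04, 0
R0 = Σ lx·mx = 0 + 2.584 + 0.704 + 0.494 + 0.168 + 0.044 + 0 = 3.994
Σ x·lx·mx = 6.366; T = 6.366/3.994 = 1.59389…
r ≈ ln(R0)/T = ln(3.994)/1.59389… = 0.868813… → 0.8688

0.8688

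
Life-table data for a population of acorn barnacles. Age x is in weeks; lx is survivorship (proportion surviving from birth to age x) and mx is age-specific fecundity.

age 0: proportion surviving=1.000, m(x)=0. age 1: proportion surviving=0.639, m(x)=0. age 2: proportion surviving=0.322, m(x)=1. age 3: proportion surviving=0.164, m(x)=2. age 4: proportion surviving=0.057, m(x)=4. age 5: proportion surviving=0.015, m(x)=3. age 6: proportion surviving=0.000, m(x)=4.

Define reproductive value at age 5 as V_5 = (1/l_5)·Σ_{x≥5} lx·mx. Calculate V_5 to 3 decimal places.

lx·mx for x ≥ 5: 0.045, 0 → sum = 0.045
V_5 = 0.045 / l_5 = 0.045 / 0.015 = 3 → 3.000

3.000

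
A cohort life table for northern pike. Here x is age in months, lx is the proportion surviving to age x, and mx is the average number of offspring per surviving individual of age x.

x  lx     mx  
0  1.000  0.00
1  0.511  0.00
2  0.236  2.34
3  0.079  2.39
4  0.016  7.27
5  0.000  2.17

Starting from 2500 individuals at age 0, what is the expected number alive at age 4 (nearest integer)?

40

Expected survivors = N0 · l_4 = 2500 × 0.016 = 40 → 40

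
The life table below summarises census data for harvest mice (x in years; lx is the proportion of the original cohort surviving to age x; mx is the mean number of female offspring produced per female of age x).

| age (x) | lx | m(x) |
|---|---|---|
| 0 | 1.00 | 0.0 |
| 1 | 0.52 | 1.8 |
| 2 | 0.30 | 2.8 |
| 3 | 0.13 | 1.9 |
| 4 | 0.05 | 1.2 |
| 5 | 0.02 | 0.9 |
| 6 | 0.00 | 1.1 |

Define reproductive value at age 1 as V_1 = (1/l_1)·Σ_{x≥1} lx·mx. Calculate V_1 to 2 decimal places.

4.04

lx·mx for x ≥ 1: 0.936, 0.84, 0.247, 0.06, 0.018, 0 → sum = 2.101
V_1 = 2.101 / l_1 = 2.101 / 0.52 = 4.040385… → 4.04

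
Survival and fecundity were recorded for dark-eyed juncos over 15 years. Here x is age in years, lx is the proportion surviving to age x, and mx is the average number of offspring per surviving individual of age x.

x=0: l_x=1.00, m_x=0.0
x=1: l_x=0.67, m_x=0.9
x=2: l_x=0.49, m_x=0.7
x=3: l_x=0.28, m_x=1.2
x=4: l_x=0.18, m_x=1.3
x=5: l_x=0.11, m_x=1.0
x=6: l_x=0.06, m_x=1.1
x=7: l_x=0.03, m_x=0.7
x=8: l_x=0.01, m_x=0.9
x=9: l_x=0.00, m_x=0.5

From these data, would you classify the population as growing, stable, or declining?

growing

R0 = Σ lx·mx = 0 + 0.603 + 0.343 + 0.336 + 0.234 + 0.11 + 0.066 + 0.021 + 0.009 + 0 = 1.722
R0 > 1, so the population is growing.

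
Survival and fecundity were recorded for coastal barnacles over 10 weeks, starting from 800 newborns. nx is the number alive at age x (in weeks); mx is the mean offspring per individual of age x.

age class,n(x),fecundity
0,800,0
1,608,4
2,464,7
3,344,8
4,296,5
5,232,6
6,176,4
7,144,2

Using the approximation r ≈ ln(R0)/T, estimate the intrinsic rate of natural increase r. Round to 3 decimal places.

0.925

lx = nx/n0 = nx/800: 1, 0.76, 0.58, 0.43, 0.37, 0.29, 0.22, 0.18
R0 = Σ lx·mx = 0 + 3.04 + 4.06 + 3.44 + 1.85 + 1.74 + 0.88 + 0.36 = 15.37
Σ x·lx·mx = 45.38; T = 45.38/15.37 = 2.9525…
r ≈ ln(R0)/T = ln(15.37)/2.9525… = 0.92546… → 0.925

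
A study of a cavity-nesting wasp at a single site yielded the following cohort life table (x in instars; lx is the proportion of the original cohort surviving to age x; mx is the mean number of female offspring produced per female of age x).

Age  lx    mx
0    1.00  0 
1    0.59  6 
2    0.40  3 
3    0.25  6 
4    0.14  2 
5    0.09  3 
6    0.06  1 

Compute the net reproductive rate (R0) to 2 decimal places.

lx·mx by age: 0, 3.54, 1.2, 1.5, 0.28, 0.27, 0.06
R0 = Σ lx·mx = 6.85 → 6.85

6.85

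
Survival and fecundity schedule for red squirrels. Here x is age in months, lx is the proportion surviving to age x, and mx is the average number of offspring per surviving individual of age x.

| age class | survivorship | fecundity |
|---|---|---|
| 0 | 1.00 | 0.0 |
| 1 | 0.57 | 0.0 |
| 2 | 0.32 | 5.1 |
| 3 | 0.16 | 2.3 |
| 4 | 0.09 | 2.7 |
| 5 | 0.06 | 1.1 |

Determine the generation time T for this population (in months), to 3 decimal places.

2.456

lx·mx: 0, 0, 1.632, 0.368, 0.243, 0.066 → R0 = 2.309
x·lx·mx: 0, 0, 3.264, 1.104, 0.972, 0.33 → Σ = 5.67
T = 5.67 / 2.309 = 2.455608… → 2.456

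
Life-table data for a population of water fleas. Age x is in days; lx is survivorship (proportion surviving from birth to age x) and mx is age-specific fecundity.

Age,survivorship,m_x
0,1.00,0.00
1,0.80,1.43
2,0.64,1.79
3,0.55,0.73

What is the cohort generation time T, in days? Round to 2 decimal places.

1.72

lx·mx: 0, 1.144, 1.1456, 0.4015 → R0 = 2.6911
x·lx·mx: 0, 1.144, 2.2912, 1.2045 → Σ = 4.6397
T = 4.6397 / 2.6911 = 1.724091… → 1.72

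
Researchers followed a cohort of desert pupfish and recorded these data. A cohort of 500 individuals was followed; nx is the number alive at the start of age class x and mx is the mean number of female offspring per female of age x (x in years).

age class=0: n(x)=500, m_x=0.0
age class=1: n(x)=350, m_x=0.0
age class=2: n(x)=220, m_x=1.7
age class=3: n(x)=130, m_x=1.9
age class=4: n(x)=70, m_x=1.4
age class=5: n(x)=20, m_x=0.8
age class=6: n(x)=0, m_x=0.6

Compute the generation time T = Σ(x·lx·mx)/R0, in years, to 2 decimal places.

2.67

lx = nx/n0 = nx/500: 1, 0.7, 0.44, 0.26, 0.14, 0.04, 0
lx·mx: 0, 0, 0.748, 0.494, 0.196, 0.032, 0 → R0 = 1.47
x·lx·mx: 0, 0, 1.496, 1.482, 0.784, 0.16, 0 → Σ = 3.922
T = 3.922 / 1.47 = 2.668027… → 2.67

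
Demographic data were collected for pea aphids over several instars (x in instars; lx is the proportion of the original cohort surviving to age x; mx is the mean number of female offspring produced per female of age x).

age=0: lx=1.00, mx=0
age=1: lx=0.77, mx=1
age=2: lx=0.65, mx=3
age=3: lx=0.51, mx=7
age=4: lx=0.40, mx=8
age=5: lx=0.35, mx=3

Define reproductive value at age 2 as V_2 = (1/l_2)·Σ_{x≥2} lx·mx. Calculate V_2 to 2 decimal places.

lx·mx for x ≥ 2: 1.95, 3.57, 3.2, 1.05 → sum = 9.77
V_2 = 9.77 / l_2 = 9.77 / 0.65 = 15.030769… → 15.03

15.03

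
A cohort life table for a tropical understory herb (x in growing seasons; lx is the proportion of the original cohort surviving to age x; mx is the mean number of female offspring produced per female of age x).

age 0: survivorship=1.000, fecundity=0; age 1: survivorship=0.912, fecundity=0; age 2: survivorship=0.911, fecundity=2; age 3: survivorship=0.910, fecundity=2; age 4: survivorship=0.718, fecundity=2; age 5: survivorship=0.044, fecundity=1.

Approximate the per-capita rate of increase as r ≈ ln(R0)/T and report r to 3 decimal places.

0.555

R0 = Σ lx·mx = 0 + 0 + 1.822 + 1.82 + 1.436 + 0.044 = 5.122
Σ x·lx·mx = 15.068; T = 15.068/5.122 = 2.94182…
r ≈ ln(R0)/T = ln(5.122)/2.94182… = 0.55528… → 0.555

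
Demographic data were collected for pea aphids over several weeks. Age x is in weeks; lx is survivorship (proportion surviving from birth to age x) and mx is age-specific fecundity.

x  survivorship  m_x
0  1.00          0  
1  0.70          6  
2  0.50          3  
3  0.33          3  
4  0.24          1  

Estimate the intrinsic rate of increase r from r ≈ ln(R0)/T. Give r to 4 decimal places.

R0 = Σ lx·mx = 0 + 4.2 + 1.5 + 0.99 + 0.24 = 6.93
Σ x·lx·mx = 11.13; T = 11.13/6.93 = 1.60606…
r ≈ ln(R0)/T = ln(6.93)/1.60606… = 1.205347… → 1.2053

1.2053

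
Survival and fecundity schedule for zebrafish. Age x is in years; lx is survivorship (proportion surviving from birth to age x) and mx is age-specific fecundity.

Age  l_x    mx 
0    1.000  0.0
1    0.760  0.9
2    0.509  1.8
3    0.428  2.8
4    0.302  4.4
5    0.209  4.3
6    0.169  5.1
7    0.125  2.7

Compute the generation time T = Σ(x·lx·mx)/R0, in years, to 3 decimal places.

3.767

lx·mx: 0, 0.684, 0.9162, 1.1984, 1.3288, 0.8987, 0.8619, 0.3375 → R0 = 6.2255
x·lx·mx: 0, 0.684, 1.8324, 3.5952, 5.3152, 4.4935, 5.1714, 2.3625 → Σ = 23.4542
T = 23.4542 / 6.2255 = 3.76744… → 3.767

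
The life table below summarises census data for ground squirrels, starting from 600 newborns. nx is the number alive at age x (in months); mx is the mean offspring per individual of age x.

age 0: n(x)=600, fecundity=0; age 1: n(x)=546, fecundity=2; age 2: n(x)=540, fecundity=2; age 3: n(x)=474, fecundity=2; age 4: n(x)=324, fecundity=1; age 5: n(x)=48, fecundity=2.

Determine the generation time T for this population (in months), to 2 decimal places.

lx = nx/n0 = nx/600: 1, 0.91, 0.9, 0.79, 0.54, 0.08
lx·mx: 0, 1.82, 1.8, 1.58, 0.54, 0.16 → R0 = 5.9
x·lx·mx: 0, 1.82, 3.6, 4.74, 2.16, 0.8 → Σ = 13.12
T = 13.12 / 5.9 = 2.223729… → 2.22

2.22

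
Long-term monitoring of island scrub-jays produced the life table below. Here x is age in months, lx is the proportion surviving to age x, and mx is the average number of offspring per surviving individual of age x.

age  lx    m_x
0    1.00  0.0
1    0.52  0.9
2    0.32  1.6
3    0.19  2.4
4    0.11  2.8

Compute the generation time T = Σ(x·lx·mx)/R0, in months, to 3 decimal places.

lx·mx: 0, 0.468, 0.512, 0.456, 0.308 → R0 = 1.744
x·lx·mx: 0, 0.468, 1.024, 1.368, 1.232 → Σ = 4.092
T = 4.092 / 1.744 = 2.34633… → 2.346

2.346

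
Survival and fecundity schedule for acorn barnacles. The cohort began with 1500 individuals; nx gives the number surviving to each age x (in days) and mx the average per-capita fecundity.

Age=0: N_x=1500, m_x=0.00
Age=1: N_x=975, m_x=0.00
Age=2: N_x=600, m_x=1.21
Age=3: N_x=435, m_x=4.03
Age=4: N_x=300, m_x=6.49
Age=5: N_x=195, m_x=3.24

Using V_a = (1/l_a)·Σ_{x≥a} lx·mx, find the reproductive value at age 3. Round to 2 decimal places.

lx = nx/n0 = nx/1500: 1, 0.65, 0.4, 0.29, 0.2, 0.13
lx·mx for x ≥ 3: 1.1687, 1.298, 0.4212 → sum = 2.8879
V_3 = 2.8879 / l_3 = 2.8879 / 0.29 = 9.958276… → 9.96

9.96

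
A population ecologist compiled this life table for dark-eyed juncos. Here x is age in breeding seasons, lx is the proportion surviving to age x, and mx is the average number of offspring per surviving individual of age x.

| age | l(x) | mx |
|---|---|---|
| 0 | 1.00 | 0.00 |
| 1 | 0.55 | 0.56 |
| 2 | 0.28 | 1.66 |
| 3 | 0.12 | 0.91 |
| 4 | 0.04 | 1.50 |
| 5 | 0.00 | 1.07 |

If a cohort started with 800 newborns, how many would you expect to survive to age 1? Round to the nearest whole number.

Expected survivors = N0 · l_1 = 800 × 0.55 = 440 → 440

440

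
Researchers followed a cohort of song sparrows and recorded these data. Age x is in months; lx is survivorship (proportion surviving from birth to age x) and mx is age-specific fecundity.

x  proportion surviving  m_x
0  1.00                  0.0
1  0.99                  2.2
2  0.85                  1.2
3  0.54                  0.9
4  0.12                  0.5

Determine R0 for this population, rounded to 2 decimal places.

3.74

lx·mx by age: 0, 2.178, 1.02, 0.486, 0.06
R0 = Σ lx·mx = 3.744 → 3.74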